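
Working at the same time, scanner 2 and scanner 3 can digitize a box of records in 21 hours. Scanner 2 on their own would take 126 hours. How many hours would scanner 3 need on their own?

Combined rate is 1/21 per hour.
Known contribution: 1/126 per hour.
So scanner 3's rate is 1/21 − 1/126 = 5/126, meaning 126/5 hours alone.

126/5 hours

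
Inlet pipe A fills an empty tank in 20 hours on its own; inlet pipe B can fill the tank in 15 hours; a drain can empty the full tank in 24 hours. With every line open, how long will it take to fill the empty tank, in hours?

Net rate = 1/20 + 1/15 − 1/24 = (6 + 8 − 5)/120 = 9/120 = 3/40 per hour.
Filling time = 1 ÷ (3/40) = 40/3 hours.

40/3 hours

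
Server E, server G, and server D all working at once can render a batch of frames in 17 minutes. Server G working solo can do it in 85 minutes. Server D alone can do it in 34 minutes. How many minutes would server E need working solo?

170/3 minutes

Combined rate is 1/17 per minute.
Known contribution: 1/85 + 1/34 = (2 + 5)/170 = 7/170 per minute.
So server E's rate is 1/17 − 7/170 = 3/170, meaning 170/3 minutes alone.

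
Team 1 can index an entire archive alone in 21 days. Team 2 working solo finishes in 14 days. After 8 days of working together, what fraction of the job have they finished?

Combined rate: 1/21 + 1/14 = (2 + 3)/42 = 5/42 per day.
In 8 days they complete 8·5/42 = 20/21 of the job.

20/21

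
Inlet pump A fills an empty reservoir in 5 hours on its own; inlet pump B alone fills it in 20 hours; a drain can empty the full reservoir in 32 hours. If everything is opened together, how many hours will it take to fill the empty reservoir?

Net rate = 1/5 + 1/20 − 1/32 = (32 + 8 − 5)/160 = 35/160 = 7/32 per hour.
Filling time = 1 ÷ (7/32) = 32/7 hours.

32/7 hours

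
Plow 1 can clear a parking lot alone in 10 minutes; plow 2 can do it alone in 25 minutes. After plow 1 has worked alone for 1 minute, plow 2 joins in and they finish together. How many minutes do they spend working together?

45/7 minutes

In 1 minute plow 1 does 1/10 of the job, leaving 9/10.
Plow 1 and plow 2 together work at 7/50 per minute, so finishing takes 9/10 ÷ 7/50 = 45/7 minutes.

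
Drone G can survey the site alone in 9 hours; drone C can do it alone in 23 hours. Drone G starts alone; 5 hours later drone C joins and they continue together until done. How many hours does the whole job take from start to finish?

In 5 hours drone G does 5/9 of the job, leaving 4/9.
Drone G and drone C together work at 32/207 per hour, so finishing takes 4/9 ÷ 32/207 = 23/8 hours.
Total time = 5 + 23/8 = 63/8 hours.

63/8 hours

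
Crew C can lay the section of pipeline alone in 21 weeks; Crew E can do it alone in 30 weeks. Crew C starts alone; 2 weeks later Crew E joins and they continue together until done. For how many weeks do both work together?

In 2 weeks Crew C does 2/21 of the job, leaving 19/21.
Crew C and Crew E together work at 17/210 per week, so finishing takes 19/21 ÷ 17/210 = 190/17 weeks.

190/17 weeks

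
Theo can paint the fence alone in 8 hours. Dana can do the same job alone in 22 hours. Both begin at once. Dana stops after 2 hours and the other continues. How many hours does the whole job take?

80/11 hours

In the first 2 hours the combined rate is 15/88, so 15/44 of the job is done, leaving 29/44.
After Dana leaves the rate is 1/8 per hour; the remaining 29/44 takes 58/11 hours.
Total = 2 + 58/11 = 80/11 hours.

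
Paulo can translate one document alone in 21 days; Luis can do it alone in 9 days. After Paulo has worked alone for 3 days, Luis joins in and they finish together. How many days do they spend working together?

27/5 days

In 3 days Paulo does 3/21 = 1/7 of the job, leaving 6/7.
Paulo and Luis together work at 10/63 per day, so finishing takes 6/7 ÷ 10/63 = 27/5 days.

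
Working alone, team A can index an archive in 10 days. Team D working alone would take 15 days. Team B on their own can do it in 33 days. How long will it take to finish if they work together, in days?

66/13 days

Combined rate: 1/10 + 1/15 + 1/33 = (33 + 22 + 10)/330 = 65/330 = 13/66 per day.
Time = 1 ÷ (13/66) = 66/13 days.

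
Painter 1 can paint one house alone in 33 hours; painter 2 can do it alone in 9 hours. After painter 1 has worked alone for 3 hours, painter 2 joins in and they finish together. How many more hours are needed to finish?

In 3 hours painter 1 does 3/33 = 1/11 of the job, leaving 10/11.
Painter 1 and painter 2 together work at 14/99 per hour, so finishing takes 10/11 ÷ 14/99 = 45/7 hours.

45/7 hours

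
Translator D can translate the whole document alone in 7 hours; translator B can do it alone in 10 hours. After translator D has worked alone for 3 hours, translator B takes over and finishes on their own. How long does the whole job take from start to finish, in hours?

In 3 hours translator D does 3/7 of the job, leaving 4/7.
Translator B works at 1/10 per hour, so finishing takes 4/7 ÷ 1/10 = 40/7 hours.
Total time = 3 + 40/7 = 61/7 hours.

61/7 hours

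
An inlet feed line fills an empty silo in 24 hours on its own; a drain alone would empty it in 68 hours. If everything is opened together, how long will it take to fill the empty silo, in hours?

408/11 hours

Net rate = 1/24 − 1/68 = (17 − 6)/408 = 11/408 per hour.
Filling time = 1 ÷ (11/408) = 408/11 hours.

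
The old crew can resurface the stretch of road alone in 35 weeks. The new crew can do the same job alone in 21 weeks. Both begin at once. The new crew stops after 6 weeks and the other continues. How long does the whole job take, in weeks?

25 weeks

In the first 6 weeks the combined rate is 8/105, so 16/35 of the job is done, leaving 19/35.
After the new crew leaves the rate is 1/35 per week; the remaining 19/35 takes 19 weeks.
Total = 6 + 19 = 25 weeks.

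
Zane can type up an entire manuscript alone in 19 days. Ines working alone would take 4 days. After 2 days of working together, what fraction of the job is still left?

15/38

Combined rate: 1/19 + 1/4 = (4 + 19)/76 = 23/76 per day.
In 2 days they complete 2·23/76 = 23/38 of the job.
So 15/38 remains.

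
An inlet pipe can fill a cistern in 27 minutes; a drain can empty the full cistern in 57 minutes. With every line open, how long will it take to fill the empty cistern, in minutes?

Net rate = 1/27 − 1/57 = (19 − 9)/513 = 10/513 per minute.
Filling time = 1 ÷ (10/513) = 513/10 minutes.

513/10 minutes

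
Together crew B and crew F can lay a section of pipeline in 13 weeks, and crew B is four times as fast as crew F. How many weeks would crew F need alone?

Let crew F's rate be r; then crew B's rate is 4r, so together (4 + 1)r = 5r = 1/13.
Thus r = 1/65 per week.
Crew F alone: 65 weeks; crew B alone: 65/4 weeks.

65 weeks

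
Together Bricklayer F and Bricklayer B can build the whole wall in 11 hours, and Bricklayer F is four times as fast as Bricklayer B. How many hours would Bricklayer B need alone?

55 hours

Let Bricklayer B's rate be r; then Bricklayer F's rate is 4r, so together (4 + 1)r = 5r = 1/11.
Thus r = 1/55 per hour.
Bricklayer B alone: 55 hours; Bricklayer F alone: 55/4 hours.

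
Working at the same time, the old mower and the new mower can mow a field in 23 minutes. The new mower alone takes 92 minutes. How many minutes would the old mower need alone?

92/3 minutes

Combined rate is 1/23 per minute.
Known contribution: 1/92 per minute.
So the old mower's rate is 1/23 − 1/92 = 3/92, meaning 92/3 minutes alone.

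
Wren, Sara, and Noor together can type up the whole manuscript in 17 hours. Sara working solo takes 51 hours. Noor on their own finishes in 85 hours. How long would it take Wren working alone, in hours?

255/7 hours

Combined rate is 1/17 per hour.
Known contribution: 1/51 + 1/85 = (5 + 3)/255 = 8/255 per hour.
So Wren's rate is 1/17 − 8/255 = 7/255, meaning 255/7 hours alone.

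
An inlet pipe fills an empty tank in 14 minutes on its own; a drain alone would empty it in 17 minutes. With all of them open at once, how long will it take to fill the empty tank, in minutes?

238/3 minutes

Net rate = 1/14 − 1/17 = (17 − 14)/238 = 3/238 per minute.
Filling time = 1 ÷ (3/238) = 238/3 minutes.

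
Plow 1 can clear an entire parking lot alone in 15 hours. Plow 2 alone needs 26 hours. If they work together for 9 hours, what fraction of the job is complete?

123/130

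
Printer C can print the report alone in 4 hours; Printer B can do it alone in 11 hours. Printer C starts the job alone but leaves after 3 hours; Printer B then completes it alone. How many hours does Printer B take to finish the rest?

In 3 hours Printer C does 3/4 of the job, leaving 1/4.
Printer B works at 1/11 per hour, so finishing takes 1/4 ÷ 1/11 = 11/4 hours.

11/4 hours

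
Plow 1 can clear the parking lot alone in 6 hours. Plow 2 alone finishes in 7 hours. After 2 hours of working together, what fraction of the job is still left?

8/21

Combined rate: 1/6 + 1/7 = (7 + 6)/42 = 13/42 per hour.
In 2 hours they complete 2·13/42 = 13/21 of the job.
So 8/21 remains.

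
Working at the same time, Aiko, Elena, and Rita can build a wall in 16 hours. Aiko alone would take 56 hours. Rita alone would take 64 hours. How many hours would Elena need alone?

448/13 hours

Combined rate is 1/16 per hour.
Known contribution: 1/56 + 1/64 = (8 + 7)/448 = 15/448 per hour.
So Elena's rate is 1/16 − 15/448 = 13/448, meaning 448/13 hours alone.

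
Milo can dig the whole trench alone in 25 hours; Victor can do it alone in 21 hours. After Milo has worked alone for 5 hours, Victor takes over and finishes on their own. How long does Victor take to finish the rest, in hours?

In 5 hours Milo does 5/25 = 1/5 of the job, leaving 4/5.
Victor works at 1/21 per hour, so finishing takes 4/5 ÷ 1/21 = 84/5 hours.

84/5 hours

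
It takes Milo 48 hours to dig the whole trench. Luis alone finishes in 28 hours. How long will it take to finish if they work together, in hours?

336/19 hours

Combined rate: 1/48 + 1/28 = (7 + 12)/336 = 19/336 per hour.
Time = 1 ÷ (19/336) = 336/19 hours.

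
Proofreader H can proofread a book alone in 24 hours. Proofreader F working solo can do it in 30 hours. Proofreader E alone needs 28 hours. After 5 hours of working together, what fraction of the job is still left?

25/56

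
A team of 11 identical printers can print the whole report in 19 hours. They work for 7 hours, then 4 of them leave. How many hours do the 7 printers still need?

One printer does 1/209 of the job per hour.
After 7 hours with 11 printers, 7/19 is done (12/19 left).
With 7 printers the rate is 7/209, so the rest takes 12/19 ÷ 7/209 = 132/7 hours.

132/7 hours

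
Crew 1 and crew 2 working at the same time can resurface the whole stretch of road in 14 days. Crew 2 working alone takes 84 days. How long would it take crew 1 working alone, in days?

Combined rate is 1/14 per day.
Known contribution: 1/84 per day.
So crew 1's rate is 1/14 − 1/84 = 5/84, meaning 84/5 days alone.

84/5 days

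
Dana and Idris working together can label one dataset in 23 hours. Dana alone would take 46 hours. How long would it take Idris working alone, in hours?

46 hours

Combined rate is 1/23 per hour.
Known contribution: 1/46 per hour.
So Idris's rate is 1/23 − 1/46 = 1/46, meaning 46 hours alone.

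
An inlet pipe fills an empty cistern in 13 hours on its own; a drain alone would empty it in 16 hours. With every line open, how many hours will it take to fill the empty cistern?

208/3 hours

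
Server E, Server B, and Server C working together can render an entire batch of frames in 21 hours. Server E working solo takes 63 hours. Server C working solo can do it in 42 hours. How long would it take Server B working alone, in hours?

126 hours

Combined rate is 1/21 per hour.
Known contribution: 1/63 + 1/42 = (2 + 3)/126 = 5/126 per hour.
So Server B's rate is 1/21 − 5/126 = 1/126, meaning 126 hours alone.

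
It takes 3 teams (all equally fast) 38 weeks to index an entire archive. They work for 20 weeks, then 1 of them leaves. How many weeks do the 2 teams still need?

One team does 1/114 of the job per week.
After 20 weeks with 3 teams, 10/19 is done (9/19 left).
With 2 teams the rate is 2/114 = 1/57, so the rest takes 9/19 ÷ 1/57 = 27 weeks.

27 weeks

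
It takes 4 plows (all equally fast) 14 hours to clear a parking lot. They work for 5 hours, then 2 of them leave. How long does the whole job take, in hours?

23 hours

One plow does 1/56 of the job per hour.
After 5 hours with 4 plows, 5/14 is done (9/14 left).
With 2 plows the rate is 2/56 = 1/28, so the rest takes 9/14 ÷ 1/28 = 18 hours.
Total = 5 + 18 = 23 hours.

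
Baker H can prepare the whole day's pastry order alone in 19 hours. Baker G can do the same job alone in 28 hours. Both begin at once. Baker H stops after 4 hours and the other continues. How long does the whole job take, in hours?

In the first 4 hours the combined rate is 47/532, so 47/133 of the job is done, leaving 86/133.
After baker H leaves the rate is 1/28 per hour; the remaining 86/133 takes 344/19 hours.
Total = 4 + 344/19 = 420/19 hours.

420/19 hours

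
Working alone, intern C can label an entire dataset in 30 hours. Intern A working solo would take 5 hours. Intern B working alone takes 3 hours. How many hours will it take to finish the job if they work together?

30/17 hours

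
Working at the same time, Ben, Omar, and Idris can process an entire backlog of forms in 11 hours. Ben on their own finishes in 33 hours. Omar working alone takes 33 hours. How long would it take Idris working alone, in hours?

Combined rate is 1/11 per hour.
Known contribution: 1/33 + 1/33 = (1 + 1)/33 = 2/33 per hour.
So Idris's rate is 1/11 − 2/33 = 1/33, meaning 33 hours alone.

33 hours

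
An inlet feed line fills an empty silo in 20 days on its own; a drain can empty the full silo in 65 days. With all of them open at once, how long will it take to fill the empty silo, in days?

260/9 days

Net rate = 1/20 − 1/65 = (13 − 4)/260 = 9/260 per day.
Filling time = 1 ÷ (9/260) = 260/9 days.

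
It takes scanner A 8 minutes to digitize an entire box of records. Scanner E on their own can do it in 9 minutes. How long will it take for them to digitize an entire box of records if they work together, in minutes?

72/17 minutes

Combined rate: 1/8 + 1/9 = (9 + 8)/72 = 17/72 per minute.
Time = 1 ÷ (17/72) = 72/17 minutes.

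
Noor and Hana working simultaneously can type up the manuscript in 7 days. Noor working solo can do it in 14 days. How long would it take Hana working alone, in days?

Combined rate is 1/7 per day.
Known contribution: 1/14 per day.
So Hana's rate is 1/7 − 1/14 = 1/14, meaning 14 days alone.

14 days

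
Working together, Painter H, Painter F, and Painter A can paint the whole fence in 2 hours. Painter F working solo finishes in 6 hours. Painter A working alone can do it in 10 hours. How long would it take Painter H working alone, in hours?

Combined rate is 1/2 per hour.
Known contribution: 1/6 + 1/10 = (5 + 3)/30 = 8/30 = 4/15 per hour.
So Painter H's rate is 1/2 − 4/15 = 7/30, meaning 30/7 hours alone.

30/7 hours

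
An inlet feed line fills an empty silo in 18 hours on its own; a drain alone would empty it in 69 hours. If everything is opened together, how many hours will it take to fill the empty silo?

Net rate = 1/18 − 1/69 = (23 − 6)/414 = 17/414 per hour.
Filling time = 1 ÷ (17/414) = 414/17 hours.

414/17 hours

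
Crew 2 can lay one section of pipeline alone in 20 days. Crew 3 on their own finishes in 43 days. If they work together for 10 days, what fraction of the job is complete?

63/86

Combined rate: 1/20 + 1/43 = (43 + 20)/860 = 63/860 per day.
In 10 days they complete 10·63/860 = 63/86 of the job.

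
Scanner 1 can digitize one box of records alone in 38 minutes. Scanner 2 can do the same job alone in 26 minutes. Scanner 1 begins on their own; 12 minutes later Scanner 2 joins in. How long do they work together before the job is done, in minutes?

169/16 minutes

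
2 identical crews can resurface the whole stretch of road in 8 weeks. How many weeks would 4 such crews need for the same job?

Total work is 2·8 = 16 crew-weeks.
With 4 crews: 16/4 = 4 weeks.

4 weeks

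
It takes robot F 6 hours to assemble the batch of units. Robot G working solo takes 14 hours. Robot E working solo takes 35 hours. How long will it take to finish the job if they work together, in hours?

15/4 hours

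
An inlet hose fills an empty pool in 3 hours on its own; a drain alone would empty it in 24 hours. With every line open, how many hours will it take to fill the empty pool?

Net rate = 1/3 − 1/24 = (8 − 1)/24 = 7/24 per hour.
Filling time = 1 ÷ (7/24) = 24/7 hours.

24/7 hours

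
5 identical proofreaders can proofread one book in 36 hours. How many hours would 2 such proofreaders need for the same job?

90 hours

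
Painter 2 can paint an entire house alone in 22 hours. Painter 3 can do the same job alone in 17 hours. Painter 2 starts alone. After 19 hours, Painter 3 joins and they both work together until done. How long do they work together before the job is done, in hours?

17/13 hours

In the first 19 hours Painter 2 alone does 19/22 of the job, leaving 3/22.
Once everyone is working, combined rate: 1/22 + 1/17 = (17 + 22)/374 = 39/374 per hour.
Remaining 3/22 at 39/374 per hour takes 17/13 hours.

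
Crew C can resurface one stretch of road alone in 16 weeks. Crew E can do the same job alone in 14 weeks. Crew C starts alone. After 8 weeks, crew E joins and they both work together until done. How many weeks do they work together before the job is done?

56/15 weeks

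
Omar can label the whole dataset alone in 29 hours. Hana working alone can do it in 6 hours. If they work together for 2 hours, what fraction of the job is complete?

35/87

Combined rate: 1/29 + 1/6 = (6 + 29)/174 = 35/174 per hour.
In 2 hours they complete 2·35/174 = 35/87 of the job.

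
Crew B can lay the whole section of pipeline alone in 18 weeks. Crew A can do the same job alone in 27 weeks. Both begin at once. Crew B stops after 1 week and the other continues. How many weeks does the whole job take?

In the first 1 week the combined rate is 5/54, so 5/54 of the job is done, leaving 49/54.
After Crew B leaves the rate is 1/27 per week; the remaining 49/54 takes 49/2 weeks.
Total = 1 + 49/2 = 51/2 weeks.

51/2 weeks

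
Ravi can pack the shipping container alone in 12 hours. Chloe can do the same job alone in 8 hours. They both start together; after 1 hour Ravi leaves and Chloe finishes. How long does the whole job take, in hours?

22/3 hours

In the first 1 hour the combined rate is 5/24, so 5/24 of the job is done, leaving 19/24.
After Ravi leaves the rate is 1/8 per hour; the remaining 19/24 takes 19/3 hours.
Total = 1 + 19/3 = 22/3 hours.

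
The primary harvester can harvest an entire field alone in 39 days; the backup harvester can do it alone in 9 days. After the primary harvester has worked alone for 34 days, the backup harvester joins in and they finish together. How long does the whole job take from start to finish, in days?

559/16 days

In 34 days the primary harvester does 34/39 of the job, leaving 5/39.
The primary harvester and the backup harvester together work at 16/117 per day, so finishing takes 5/39 ÷ 16/117 = 15/16 days.
Total time = 34 + 15/16 = 559/16 days.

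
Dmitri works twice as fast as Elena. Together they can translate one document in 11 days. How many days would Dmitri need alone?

Let Elena's rate be r; then Dmitri's rate is 2r, so together (2 + 1)r = 3r = 1/11.
Thus r = 1/33 per day.
Elena alone: 33 days; Dmitri alone: 33/2 days.

33/2 days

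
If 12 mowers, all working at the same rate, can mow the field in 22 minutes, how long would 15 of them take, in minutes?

Total work is 12·22 = 264 mower-minutes.
With 15 mowers: 264/15 = 88/5 minutes.

88/5 minutes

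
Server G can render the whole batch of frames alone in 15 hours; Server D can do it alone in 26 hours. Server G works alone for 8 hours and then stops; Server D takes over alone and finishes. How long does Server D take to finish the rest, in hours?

In 8 hours Server G does 8/15 of the job, leaving 7/15.
Server D works at 1/26 per hour, so finishing takes 7/15 ÷ 1/26 = 182/15 hours.

182/15 hours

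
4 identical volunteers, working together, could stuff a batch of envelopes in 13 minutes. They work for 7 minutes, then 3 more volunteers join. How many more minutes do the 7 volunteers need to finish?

One volunteer does 1/52 of the job per minute.
After 7 minutes with 4 volunteers, 7/13 is done (6/13 left).
With 7 volunteers the rate is 7/52, so the rest takes 6/13 ÷ 7/52 = 24/7 minutes.

24/7 minutes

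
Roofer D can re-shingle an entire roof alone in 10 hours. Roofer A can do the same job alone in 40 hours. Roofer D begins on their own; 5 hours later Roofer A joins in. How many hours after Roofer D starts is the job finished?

In the first 5 hours Roofer D alone does 5/10 = 1/2 of the job, leaving 1/2.
Once everyone is working, combined rate: 1/10 + 1/40 = (4 + 1)/40 = 5/40 = 1/8 per hour.
Remaining 1/2 at 1/8 per hour takes 4 hours.
Total from the start = 5 + 4 = 9 hours.

9 hours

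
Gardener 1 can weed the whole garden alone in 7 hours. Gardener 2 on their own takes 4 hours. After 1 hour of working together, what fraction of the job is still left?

Combined rate: 1/7 + 1/4 = (4 + 7)/28 = 11/28 per hour.
In 1 hour they complete 1·11/28 = 11/28 of the job.
So 17/28 remains.

17/28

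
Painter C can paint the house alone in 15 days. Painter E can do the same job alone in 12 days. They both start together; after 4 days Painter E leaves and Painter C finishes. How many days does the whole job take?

In the first 4 days the combined rate is 3/20, so 3/5 of the job is done, leaving 2/5.
After Painter E leaves the rate is 1/15 per day; the remaining 2/5 takes 6 days.
Total = 4 + 6 = 10 days.

10 days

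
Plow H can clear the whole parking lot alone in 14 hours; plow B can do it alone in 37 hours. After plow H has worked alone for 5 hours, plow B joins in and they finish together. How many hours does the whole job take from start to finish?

196/17 hours

In 5 hours plow H does 5/14 of the job, leaving 9/14.
Plow H and plow B together work at 51/518 per hour, so finishing takes 9/14 ÷ 51/518 = 111/17 hours.
Total time = 5 + 111/17 = 196/17 hours.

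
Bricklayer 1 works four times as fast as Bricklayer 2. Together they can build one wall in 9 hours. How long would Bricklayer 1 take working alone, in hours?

Let Bricklayer 2's rate be r; then Bricklayer 1's rate is 4r, so together (4 + 1)r = 5r = 1/9.
Thus r = 1/45 per hour.
Bricklayer 2 alone: 45 hours; Bricklayer 1 alone: 45/4 hours.

45/4 hours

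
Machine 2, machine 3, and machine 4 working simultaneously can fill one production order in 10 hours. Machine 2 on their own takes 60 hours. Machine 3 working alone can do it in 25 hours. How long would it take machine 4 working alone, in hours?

300/13 hours

Combined rate is 1/10 per hour.
Known contribution: 1/60 + 1/25 = (5 + 12)/300 = 17/300 per hour.
So machine 4's rate is 1/10 − 17/300 = 13/300, meaning 300/13 hours alone.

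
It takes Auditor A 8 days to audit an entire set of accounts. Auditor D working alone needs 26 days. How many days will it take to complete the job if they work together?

104/17 days

Combined rate: 1/8 + 1/26 = (13 + 4)/104 = 17/104 per day.
Time = 1 ÷ (17/104) = 104/17 days.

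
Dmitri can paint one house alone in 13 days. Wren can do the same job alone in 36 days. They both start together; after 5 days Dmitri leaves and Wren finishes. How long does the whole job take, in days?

In the first 5 days the combined rate is 49/468, so 245/468 of the job is done, leaving 223/468.
After Dmitri leaves the rate is 1/36 per day; the remaining 223/468 takes 223/13 days.
Total = 5 + 223/13 = 288/13 days.

288/13 days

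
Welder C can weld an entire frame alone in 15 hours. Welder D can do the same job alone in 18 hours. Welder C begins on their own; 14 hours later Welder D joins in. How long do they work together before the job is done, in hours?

In the first 14 hours Welder C alone does 14/15 of the job, leaving 1/15.
Once everyone is working, combined rate: 1/15 + 1/18 = (6 + 5)/90 = 11/90 per hour.
Remaining 1/15 at 11/90 per hour takes 6/11 hours.

6/11 hours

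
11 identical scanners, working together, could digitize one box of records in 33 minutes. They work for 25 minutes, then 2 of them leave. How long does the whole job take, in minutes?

313/9 minutes

One scanner does 1/363 of the job per minute.
After 25 minutes with 11 scanners, 25/33 is done (8/33 left).
With 9 scanners the rate is 9/363 = 3/121, so the rest takes 8/33 ÷ 3/121 = 88/9 minutes.
Total = 25 + 88/9 = 313/9 minutes.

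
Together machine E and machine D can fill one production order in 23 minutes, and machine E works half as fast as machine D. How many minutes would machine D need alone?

69/2 minutes

Let machine D's rate be r; then machine E's rate is (1/2)r, so together (1/2 + 1)r = (3/2)r = 1/23.
Thus r = 2/69 per minute.
Machine D alone: 69/2 minutes; machine E alone: 69 minutes.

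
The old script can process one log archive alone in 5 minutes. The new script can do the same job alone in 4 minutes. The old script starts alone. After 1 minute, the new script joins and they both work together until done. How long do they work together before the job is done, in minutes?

In the first 1 minute the old script alone does 1/5 of the job, leaving 4/5.
Once everyone is working, combined rate: 1/5 + 1/4 = (4 + 5)/20 = 9/20 per minute.
Remaining 4/5 at 9/20 per minute takes 16/9 minutes.

16/9 minutes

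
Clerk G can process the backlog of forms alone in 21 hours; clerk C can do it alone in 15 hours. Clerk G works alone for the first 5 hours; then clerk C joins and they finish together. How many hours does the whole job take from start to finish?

35/3 hours

In 5 hours clerk G does 5/21 of the job, leaving 16/21.
Clerk G and clerk C together work at 4/35 per hour, so finishing takes 16/21 ÷ 4/35 = 20/3 hours.
Total time = 5 + 20/3 = 35/3 hours.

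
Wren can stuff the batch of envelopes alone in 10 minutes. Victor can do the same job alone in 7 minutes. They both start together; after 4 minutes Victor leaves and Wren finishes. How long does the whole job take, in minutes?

30/7 minutes

In the first 4 minutes the combined rate is 17/70, so 34/35 of the job is done, leaving 1/35.
After Victor leaves the rate is 1/10 per minute; the remaining 1/35 takes 2/7 minutes.
Total = 4 + 2/7 = 30/7 minutes.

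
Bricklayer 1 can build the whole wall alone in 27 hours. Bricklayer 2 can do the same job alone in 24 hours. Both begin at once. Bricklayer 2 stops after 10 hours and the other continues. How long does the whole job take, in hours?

63/4 hours

In the first 10 hours the combined rate is 17/216, so 85/108 of the job is done, leaving 23/108.
After bricklayer 2 leaves the rate is 1/27 per hour; the remaining 23/108 takes 23/4 hours.
Total = 10 + 23/4 = 63/4 hours.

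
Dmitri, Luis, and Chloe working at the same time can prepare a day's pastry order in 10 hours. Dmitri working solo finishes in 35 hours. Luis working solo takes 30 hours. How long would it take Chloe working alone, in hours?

Combined rate is 1/10 per hour.
Known contribution: 1/35 + 1/30 = (6 + 7)/210 = 13/210 per hour.
So Chloe's rate is 1/10 − 13/210 = 4/105, meaning 105/4 hours alone.

105/4 hours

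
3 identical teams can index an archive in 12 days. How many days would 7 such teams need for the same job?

Total work is 3·12 = 36 team-days.
With 7 teams: 36/7 days.

36/7 days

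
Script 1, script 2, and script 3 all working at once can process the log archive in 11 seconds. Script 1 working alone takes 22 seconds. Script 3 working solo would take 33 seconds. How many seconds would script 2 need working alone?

Combined rate is 1/11 per second.
Known contribution: 1/22 + 1/33 = (3 + 2)/66 = 5/66 per second.
So script 2's rate is 1/11 − 5/66 = 1/66, meaning 66 seconds alone.

66 seconds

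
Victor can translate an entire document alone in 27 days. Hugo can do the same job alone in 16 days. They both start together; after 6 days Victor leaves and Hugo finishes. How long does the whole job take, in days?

In the first 6 days the combined rate is 43/432, so 43/72 of the job is done, leaving 29/72.
After Victor leaves the rate is 1/16 per day; the remaining 29/72 takes 58/9 days.
Total = 6 + 58/9 = 112/9 days.

112/9 days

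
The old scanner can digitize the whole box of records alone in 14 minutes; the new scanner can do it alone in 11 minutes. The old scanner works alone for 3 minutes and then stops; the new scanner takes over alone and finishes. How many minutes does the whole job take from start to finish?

In 3 minutes the old scanner does 3/14 of the job, leaving 11/14.
The new scanner works at 1/11 per minute, so finishing takes 11/14 ÷ 1/11 = 121/14 minutes.
Total time = 3 + 121/14 = 163/14 minutes.

163/14 minutes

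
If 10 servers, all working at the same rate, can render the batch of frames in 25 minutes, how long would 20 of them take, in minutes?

Total work is 10·25 = 250 server-minutes.
With 20 servers: 250/20 = 25/2 minutes.

25/2 minutes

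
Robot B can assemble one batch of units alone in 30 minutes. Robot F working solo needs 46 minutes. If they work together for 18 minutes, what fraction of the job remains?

Combined rate: 1/30 + 1/46 = (23 + 15)/690 = 38/690 = 19/345 per minute.
In 18 minutes they complete 18·19/345 = 114/115 of the job.
So 1/115 remains.

1/115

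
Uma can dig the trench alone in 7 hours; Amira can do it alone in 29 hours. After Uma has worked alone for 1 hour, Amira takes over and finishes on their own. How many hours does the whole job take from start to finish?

In 1 hour Uma does 1/7 of the job, leaving 6/7.
Amira works at 1/29 per hour, so finishing takes 6/7 ÷ 1/29 = 174/7 hours.
Total time = 1 + 174/7 = 181/7 hours.

181/7 hours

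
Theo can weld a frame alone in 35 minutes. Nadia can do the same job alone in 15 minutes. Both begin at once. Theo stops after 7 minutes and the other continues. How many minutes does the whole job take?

12 minutes

In the first 7 minutes the combined rate is 2/21, so 2/3 of the job is done, leaving 1/3.
After Theo leaves the rate is 1/15 per minute; the remaining 1/3 takes 5 minutes.
Total = 7 + 5 = 12 minutes.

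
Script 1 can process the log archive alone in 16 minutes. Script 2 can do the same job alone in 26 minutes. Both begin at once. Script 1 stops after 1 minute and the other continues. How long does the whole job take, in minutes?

195/8 minutes

In the first 1 minute the combined rate is 21/208, so 21/208 of the job is done, leaving 187/208.
After Script 1 leaves the rate is 1/26 per minute; the remaining 187/208 takes 187/8 minutes.
Total = 1 + 187/8 = 195/8 minutes.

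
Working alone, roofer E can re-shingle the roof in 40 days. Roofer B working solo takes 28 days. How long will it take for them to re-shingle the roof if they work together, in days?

280/17 days

Combined rate: 1/40 + 1/28 = (7 + 10)/280 = 17/280 per day.
Time = 1 ÷ (17/280) = 280/17 days.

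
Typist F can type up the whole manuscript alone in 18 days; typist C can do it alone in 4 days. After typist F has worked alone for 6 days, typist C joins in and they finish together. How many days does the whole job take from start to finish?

In 6 days typist F does 6/18 = 1/3 of the job, leaving 2/3.
Typist F and typist C together work at 11/36 per day, so finishing takes 2/3 ÷ 11/36 = 24/11 days.
Total time = 6 + 24/11 = 90/11 days.

90/11 days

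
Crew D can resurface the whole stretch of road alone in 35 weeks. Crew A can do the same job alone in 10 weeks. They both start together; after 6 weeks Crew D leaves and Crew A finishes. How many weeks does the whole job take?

In the first 6 weeks the combined rate is 9/70, so 27/35 of the job is done, leaving 8/35.
After Crew D leaves the rate is 1/10 per week; the remaining 8/35 takes 16/7 weeks.
Total = 6 + 16/7 = 58/7 weeks.

58/7 weeks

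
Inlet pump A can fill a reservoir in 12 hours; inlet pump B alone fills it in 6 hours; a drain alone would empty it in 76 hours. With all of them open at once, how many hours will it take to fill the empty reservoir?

Net rate = 1/12 + 1/6 − 1/76 = (19 + 38 − 3)/228 = 54/228 = 9/38 per hour.
Filling time = 1 ÷ (9/38) = 38/9 hours.

38/9 hours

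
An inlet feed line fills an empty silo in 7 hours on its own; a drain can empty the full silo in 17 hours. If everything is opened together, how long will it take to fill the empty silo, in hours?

119/10 hours

Net rate = 1/7 − 1/17 = (17 − 7)/119 = 10/119 per hour.
Filling time = 1 ÷ (10/119) = 119/10 hours.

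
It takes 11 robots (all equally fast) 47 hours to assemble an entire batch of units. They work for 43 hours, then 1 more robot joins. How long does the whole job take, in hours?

One robot does 1/517 of the job per hour.
After 43 hours with 11 robots, 43/47 is done (4/47 left).
With 12 robots the rate is 12/517, so the rest takes 4/47 ÷ 12/517 = 11/3 hours.
Total = 43 + 11/3 = 140/3 hours.

140/3 hours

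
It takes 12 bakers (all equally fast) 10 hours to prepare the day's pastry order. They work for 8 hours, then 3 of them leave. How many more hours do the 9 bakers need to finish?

8/3 hours

One baker does 1/120 of the job per hour.
After 8 hours with 12 bakers, 4/5 is done (1/5 left).
With 9 bakers the rate is 9/120 = 3/40, so the rest takes 1/5 ÷ 3/40 = 8/3 hours.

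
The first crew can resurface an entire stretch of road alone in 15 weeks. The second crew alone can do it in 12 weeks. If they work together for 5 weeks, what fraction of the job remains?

1/4

Combined rate: 1/15 + 1/12 = (4 + 5)/60 = 9/60 = 3/20 per week.
In 5 weeks they complete 5·3/20 = 3/4 of the job.
So 1/4 remains.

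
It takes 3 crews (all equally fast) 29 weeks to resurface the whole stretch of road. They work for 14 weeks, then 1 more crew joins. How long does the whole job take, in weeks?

101/4 weeks

One crew does 1/87 of the job per week.
After 14 weeks with 3 crews, 14/29 is done (15/29 left).
With 4 crews the rate is 4/87, so the rest takes 15/29 ÷ 4/87 = 45/4 weeks.
Total = 14 + 45/4 = 101/4 weeks.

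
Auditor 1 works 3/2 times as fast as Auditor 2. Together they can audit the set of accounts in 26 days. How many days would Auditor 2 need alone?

65 days

Let Auditor 2's rate be r; then Auditor 1's rate is (3/2)r, so together (3/2 + 1)r = (5/2)r = 1/26.
Thus r = 1/65 per day.
Auditor 2 alone: 65 days; Auditor 1 alone: 130/3 days.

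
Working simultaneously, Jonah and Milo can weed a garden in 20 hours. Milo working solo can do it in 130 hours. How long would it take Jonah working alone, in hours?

260/11 hours

Combined rate is 1/20 per hour.
Known contribution: 1/130 per hour.
So Jonah's rate is 1/20 − 1/130 = 11/260, meaning 260/11 hours alone.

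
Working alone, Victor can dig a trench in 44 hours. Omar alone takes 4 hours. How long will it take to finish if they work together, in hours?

Combined rate: 1/44 + 1/4 = (1 + 11)/44 = 12/44 = 3/11 per hour.
Time = 1 ÷ (3/11) = 11/3 hours.

11/3 hours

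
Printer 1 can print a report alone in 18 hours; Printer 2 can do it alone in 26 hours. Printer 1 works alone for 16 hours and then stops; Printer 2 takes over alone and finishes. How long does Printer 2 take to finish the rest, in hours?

26/9 hours

In 16 hours Printer 1 does 16/18 = 8/9 of the job, leaving 1/9.
Printer 2 works at 1/26 per hour, so finishing takes 1/9 ÷ 1/26 = 26/9 hours.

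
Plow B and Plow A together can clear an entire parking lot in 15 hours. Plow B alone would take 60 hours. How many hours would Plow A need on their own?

20 hours

Combined rate is 1/15 per hour.
Known contribution: 1/60 per hour.
So Plow A's rate is 1/15 − 1/60 = 1/20, meaning 20 hours alone.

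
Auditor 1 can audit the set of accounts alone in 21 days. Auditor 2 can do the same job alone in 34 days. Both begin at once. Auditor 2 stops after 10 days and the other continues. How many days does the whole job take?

In the first 10 days the combined rate is 55/714, so 275/357 of the job is done, leaving 82/357.
After auditor 2 leaves the rate is 1/21 per day; the remaining 82/357 takes 82/17 days.
Total = 10 + 82/17 = 252/17 days.

252/17 days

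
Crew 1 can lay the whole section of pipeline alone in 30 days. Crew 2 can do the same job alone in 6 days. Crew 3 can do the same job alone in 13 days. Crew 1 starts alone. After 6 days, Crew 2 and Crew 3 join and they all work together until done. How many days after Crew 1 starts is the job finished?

In the first 6 days Crew 1 alone does 6/30 = 1/5 of the job, leaving 4/5.
Once everyone is working, combined rate: 1/30 + 1/6 + 1/13 = (13 + 65 + 30)/390 = 108/390 = 18/65 per day.
Remaining 4/5 at 18/65 per day takes 26/9 days.
Total from the start = 6 + 26/9 = 80/9 days.

80/9 days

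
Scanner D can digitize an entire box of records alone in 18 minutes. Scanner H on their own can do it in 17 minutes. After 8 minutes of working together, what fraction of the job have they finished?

Combined rate: 1/18 + 1/17 = (17 + 18)/306 = 35/306 per minute.
In 8 minutes they complete 8·35/306 = 140/153 of the job.

140/153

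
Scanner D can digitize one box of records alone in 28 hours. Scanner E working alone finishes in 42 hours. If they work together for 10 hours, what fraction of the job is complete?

25/42

Combined rate: 1/28 + 1/42 = (3 + 2)/84 = 5/84 per hour.
In 10 hours they complete 10·5/84 = 25/42 of the job.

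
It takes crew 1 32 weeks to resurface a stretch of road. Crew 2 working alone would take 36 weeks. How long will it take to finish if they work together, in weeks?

Combined rate: 1/32 + 1/36 = (9 + 8)/288 = 17/288 per week.
Time = 1 ÷ (17/288) = 288/17 weeks.

288/17 weeks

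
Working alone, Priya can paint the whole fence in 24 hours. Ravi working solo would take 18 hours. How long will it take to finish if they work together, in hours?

Combined rate: 1/24 + 1/18 = (3 + 4)/72 = 7/72 per hour.
Time = 1 ÷ (7/72) = 72/7 hours.

72/7 hours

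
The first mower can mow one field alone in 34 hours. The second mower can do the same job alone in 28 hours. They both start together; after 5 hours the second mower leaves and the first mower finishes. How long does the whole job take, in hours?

In the first 5 hours the combined rate is 31/476, so 155/476 of the job is done, leaving 321/476.
After the second mower leaves the rate is 1/34 per hour; the remaining 321/476 takes 321/14 hours.
Total = 5 + 321/14 = 391/14 hours.

391/14 hours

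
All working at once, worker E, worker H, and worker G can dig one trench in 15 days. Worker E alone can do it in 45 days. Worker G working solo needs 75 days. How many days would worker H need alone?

225/7 days

Combined rate is 1/15 per day.
Known contribution: 1/45 + 1/75 = (5 + 3)/225 = 8/225 per day.
So worker H's rate is 1/15 − 8/225 = 7/225, meaning 225/7 days alone.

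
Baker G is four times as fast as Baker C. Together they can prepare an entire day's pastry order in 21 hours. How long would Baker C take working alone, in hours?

Let Baker C's rate be r; then Baker G's rate is 4r, so together (4 + 1)r = 5r = 1/21.
Thus r = 1/105 per hour.
Baker C alone: 105 hours; Baker G alone: 105/4 hours.

105 hours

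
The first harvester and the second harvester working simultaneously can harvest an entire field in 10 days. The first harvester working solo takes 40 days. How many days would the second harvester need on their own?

Combined rate is 1/10 per day.
Known contribution: 1/40 per day.
So the second harvester's rate is 1/10 − 1/40 = 3/40, meaning 40/3 days alone.

40/3 days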